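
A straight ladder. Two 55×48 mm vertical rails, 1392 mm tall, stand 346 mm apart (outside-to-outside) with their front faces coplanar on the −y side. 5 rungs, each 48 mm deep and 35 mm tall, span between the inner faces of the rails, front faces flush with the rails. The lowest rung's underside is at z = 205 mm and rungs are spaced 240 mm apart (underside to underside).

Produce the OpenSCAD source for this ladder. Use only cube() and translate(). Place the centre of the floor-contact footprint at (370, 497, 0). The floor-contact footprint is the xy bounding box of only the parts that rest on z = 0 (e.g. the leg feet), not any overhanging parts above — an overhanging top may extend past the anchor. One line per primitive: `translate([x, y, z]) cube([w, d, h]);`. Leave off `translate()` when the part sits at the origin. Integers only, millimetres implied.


translate([197, 473, 0]) cube([55, 48, 1392]);
translate([488, 473, 0]) cube([55, 48, 1392]);
translate([252, 473, 205]) cube([236, 48, 35]);
translate([252, 473, 445]) cube([236, 48, 35]);
translate([252, 473, 685]) cube([236, 48, 35]);
translate([252, 473, 925]) cube([236, 48, 35]);
translate([252, 473, 1165]) cube([236, 48, 35]);


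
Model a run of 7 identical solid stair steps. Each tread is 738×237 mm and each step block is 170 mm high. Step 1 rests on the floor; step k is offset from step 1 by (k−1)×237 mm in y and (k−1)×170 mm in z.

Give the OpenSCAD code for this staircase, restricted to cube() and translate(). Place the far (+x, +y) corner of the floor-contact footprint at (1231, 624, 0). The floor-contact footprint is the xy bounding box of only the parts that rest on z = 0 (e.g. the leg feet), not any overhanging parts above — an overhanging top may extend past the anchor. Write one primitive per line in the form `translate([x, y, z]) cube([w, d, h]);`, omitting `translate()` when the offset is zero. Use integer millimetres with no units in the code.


translate([493, 387, 0]) cube([738, 237, 170]);
translate([493, 624, 170]) cube([738, 237, 170]);
translate([493, 861, 340]) cube([738, 237, 170]);
translate([493, 1098, 510]) cube([738, 237, 170]);
translate([493, 1335, 680]) cube([738, 237, 170]);
translate([493, 1572, 850]) cube([738, 237, 170]);
translate([493, 1809, 1020]) cube([738, 237, 170]);


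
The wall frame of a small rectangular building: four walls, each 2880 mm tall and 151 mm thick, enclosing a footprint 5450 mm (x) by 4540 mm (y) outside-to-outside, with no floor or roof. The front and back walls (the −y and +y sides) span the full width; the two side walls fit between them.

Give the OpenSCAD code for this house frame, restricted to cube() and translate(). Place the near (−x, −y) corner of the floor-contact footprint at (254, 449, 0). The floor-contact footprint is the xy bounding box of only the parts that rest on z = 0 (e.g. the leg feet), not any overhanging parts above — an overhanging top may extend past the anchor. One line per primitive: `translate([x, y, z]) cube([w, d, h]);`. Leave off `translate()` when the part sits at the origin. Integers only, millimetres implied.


translate([254, 449, 0]) cube([5450, 151, 2880]);
translate([254, 4838, 0]) cube([5450, 151, 2880]);
translate([254, 600, 0]) cube([151, 4238, 2880]);
translate([5553, 600, 0]) cube([151, 4238, 2880]);


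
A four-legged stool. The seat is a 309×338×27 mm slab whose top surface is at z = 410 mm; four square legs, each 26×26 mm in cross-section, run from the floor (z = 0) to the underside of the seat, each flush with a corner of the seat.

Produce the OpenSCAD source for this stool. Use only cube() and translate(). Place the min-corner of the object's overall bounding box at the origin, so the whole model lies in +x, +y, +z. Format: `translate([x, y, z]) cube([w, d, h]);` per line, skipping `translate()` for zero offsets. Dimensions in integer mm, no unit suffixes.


translate([0, 0, 383]) cube([309, 338, 27]);
cube([26, 26, 383]);
translate([283, 0, 0]) cube([26, 26, 383]);
translate([0, 312, 0]) cube([26, 26, 383]);
translate([283, 312, 0]) cube([26, 26, 383]);


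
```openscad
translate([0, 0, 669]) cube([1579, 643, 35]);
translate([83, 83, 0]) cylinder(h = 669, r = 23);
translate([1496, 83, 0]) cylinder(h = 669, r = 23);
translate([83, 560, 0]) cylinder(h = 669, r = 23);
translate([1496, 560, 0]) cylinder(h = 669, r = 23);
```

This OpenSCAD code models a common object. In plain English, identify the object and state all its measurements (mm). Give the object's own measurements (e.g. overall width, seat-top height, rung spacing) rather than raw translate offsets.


A table: top 1579 mm (x) × 643 mm (y), 35 mm thick, upper face at z = 704 mm, on four round legs of 46 mm diameter, each leg's bounding box inset 60 mm from the nearest pair of top edges from z = 0 to the bottom of the top.


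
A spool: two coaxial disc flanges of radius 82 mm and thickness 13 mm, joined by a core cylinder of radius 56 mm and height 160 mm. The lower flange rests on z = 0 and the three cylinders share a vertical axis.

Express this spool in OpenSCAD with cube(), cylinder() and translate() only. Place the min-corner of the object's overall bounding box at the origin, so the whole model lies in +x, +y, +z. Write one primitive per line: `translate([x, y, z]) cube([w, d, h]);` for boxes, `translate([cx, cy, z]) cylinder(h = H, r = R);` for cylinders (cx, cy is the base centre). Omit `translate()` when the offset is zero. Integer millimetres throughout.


translate([82, 82, 0]) cylinder(h = 13, r = 82);
translate([82, 82, 13]) cylinder(h = 160, r = 56);
translate([82, 82, 173]) cylinder(h = 13, r = 82);


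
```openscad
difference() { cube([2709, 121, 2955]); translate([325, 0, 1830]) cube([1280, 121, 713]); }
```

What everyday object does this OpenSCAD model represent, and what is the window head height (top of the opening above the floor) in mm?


A wall with a window opening. The window head height is 2543 mm.

A wall with a rectangular opening subtracted — a window. Sill at z = 1830, opening 713 mm tall, so the head is at 1830 + 713 = 2543 mm.


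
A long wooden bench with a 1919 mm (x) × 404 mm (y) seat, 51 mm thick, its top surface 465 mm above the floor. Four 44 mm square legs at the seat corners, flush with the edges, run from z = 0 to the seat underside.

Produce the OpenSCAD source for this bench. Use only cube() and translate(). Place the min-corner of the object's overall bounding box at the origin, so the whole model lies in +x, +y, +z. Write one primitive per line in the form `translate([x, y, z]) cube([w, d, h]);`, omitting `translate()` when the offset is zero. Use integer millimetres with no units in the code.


// leg_h = 465 − 51 = 414
translate([0, 0, 414]) cube([1919, 404, 51]);
cube([44, 44, 414]);
translate([0, 360, 0]) cube([44, 44, 414]);
translate([1875, 0, 0]) cube([44, 44, 414]);
translate([1875, 360, 0]) cube([44, 44, 414]);


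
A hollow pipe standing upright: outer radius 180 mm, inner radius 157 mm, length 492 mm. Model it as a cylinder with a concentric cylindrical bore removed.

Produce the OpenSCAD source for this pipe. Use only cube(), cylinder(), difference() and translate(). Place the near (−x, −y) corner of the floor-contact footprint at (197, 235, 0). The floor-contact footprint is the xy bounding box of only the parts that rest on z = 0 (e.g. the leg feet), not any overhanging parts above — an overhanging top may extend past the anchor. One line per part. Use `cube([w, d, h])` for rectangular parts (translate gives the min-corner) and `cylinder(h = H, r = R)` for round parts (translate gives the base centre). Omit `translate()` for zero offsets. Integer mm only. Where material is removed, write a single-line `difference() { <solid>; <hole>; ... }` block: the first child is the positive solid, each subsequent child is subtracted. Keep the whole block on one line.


difference() { translate([377, 415, 0]) cylinder(h = 492, r = 180); translate([377, 415, 0]) cylinder(h = 492, r = 157); }


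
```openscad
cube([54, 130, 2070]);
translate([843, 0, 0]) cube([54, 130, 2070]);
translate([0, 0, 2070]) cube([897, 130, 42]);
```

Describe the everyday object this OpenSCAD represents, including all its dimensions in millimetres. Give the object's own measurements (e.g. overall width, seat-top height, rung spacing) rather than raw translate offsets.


A door frame. The clear opening is 789 mm wide and 2070 mm high. Two 54 mm wide jambs, 130 mm deep, stand either side of the opening from the floor to the top of the opening. A 42 mm thick head sits across the top of both jambs, spanning the full outside width of the frame.


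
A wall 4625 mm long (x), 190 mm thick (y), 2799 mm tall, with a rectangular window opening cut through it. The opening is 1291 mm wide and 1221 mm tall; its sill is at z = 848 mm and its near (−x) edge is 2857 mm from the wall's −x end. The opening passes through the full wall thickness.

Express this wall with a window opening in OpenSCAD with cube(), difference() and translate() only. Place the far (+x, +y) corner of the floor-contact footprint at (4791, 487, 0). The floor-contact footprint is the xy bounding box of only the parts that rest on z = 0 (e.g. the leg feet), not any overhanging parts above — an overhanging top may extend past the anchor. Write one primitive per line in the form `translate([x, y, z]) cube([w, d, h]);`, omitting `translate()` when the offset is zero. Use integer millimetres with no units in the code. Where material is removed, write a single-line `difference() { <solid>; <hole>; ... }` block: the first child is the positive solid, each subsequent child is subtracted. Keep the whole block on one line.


difference() { translate([166, 297, 0]) cube([4625, 190, 2799]); translate([3023, 297, 848]) cube([1291, 190, 1221]); }


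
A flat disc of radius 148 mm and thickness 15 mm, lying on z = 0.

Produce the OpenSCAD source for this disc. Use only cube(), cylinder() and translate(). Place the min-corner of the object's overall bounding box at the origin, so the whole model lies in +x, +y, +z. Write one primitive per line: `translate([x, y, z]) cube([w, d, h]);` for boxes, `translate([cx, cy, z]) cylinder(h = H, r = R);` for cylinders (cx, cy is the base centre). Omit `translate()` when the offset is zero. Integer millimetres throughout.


translate([148, 148, 0]) cylinder(h = 15, r = 148);


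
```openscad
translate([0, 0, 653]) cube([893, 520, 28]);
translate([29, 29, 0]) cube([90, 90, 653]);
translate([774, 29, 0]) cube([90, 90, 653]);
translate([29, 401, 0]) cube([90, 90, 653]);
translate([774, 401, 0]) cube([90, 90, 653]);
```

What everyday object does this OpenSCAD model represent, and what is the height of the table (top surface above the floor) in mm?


A table. The table height is 681 mm.

A 893×520×28 slab sits at z = 653 on four 90 mm square posts — a table. The top surface is at 653 + 28 = 681 mm.


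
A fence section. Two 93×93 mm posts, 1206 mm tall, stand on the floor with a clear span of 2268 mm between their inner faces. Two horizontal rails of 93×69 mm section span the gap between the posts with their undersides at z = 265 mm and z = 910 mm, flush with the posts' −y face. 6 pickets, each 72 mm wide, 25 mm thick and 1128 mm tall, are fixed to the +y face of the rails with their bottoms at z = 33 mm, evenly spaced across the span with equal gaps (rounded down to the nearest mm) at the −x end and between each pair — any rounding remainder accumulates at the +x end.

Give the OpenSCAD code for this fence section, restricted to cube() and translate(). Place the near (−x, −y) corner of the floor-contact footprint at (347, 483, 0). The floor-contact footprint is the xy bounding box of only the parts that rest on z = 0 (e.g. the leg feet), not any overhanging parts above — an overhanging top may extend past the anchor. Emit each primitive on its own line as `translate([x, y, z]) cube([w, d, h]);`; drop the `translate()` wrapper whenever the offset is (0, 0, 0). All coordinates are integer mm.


translate([347, 483, 0]) cube([93, 93, 1206]);
translate([2708, 483, 0]) cube([93, 93, 1206]);
translate([440, 483, 265]) cube([2268, 93, 69]);
translate([440, 483, 910]) cube([2268, 93, 69]);
translate([702, 576, 33]) cube([72, 25, 1128]);
translate([1036, 576, 33]) cube([72, 25, 1128]);
translate([1370, 576, 33]) cube([72, 25, 1128]);
translate([1704, 576, 33]) cube([72, 25, 1128]);
translate([2038, 576, 33]) cube([72, 25, 1128]);
translate([2372, 576, 33]) cube([72, 25, 1128]);


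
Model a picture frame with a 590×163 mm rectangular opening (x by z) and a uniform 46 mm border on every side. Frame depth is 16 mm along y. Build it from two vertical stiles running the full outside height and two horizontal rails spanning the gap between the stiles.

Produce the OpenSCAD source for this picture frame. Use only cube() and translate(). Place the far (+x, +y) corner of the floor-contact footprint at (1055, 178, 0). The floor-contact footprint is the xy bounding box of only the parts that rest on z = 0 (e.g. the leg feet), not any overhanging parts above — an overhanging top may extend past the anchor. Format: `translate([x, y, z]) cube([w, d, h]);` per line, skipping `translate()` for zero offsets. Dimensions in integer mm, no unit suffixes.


translate([373, 162, 0]) cube([46, 16, 255]);
translate([1009, 162, 0]) cube([46, 16, 255]);
translate([419, 162, 0]) cube([590, 16, 46]);
translate([419, 162, 209]) cube([590, 16, 46]);


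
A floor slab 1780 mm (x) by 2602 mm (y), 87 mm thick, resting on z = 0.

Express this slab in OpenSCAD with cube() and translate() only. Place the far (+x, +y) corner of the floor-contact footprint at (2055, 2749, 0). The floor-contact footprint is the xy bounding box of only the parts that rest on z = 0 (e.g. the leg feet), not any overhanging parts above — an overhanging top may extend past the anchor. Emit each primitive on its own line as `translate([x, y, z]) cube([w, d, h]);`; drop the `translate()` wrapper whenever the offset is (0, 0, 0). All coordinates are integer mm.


translate([275, 147, 0]) cube([1780, 2602, 87]);


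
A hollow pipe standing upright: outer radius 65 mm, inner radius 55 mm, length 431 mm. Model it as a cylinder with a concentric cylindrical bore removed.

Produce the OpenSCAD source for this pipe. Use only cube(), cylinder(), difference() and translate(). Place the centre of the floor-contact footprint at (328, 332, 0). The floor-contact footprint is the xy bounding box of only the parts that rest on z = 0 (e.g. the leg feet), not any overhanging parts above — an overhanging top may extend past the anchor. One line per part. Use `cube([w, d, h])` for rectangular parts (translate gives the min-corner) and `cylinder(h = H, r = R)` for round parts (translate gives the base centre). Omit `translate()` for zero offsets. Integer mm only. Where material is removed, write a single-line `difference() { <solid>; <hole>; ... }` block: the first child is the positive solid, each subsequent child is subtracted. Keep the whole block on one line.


difference() { translate([328, 332, 0]) cylinder(h = 431, r = 65); translate([328, 332, 0]) cylinder(h = 431, r = 55); }


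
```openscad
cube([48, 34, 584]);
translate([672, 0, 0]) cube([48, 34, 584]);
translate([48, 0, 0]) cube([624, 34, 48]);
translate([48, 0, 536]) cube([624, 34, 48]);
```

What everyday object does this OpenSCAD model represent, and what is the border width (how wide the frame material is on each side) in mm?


A picture frame. The border width is 48 mm.

Four thin pieces enclosing a rectangular opening — a picture frame. The two full-height stiles are 584 mm tall; the top rail sits at z = 536 and is 48 mm tall, so the border above the opening is 584 − 536 = 48 mm, matching the stile x-width.


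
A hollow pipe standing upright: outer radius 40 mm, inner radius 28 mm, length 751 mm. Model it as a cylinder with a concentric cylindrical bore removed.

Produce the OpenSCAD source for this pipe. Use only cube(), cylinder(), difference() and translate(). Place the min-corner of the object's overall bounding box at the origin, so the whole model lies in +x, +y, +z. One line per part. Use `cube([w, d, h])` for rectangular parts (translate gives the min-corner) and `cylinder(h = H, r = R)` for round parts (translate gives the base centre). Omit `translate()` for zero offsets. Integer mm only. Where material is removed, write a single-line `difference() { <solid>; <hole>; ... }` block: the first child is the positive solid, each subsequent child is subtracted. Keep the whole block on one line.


difference() { translate([40, 40, 0]) cylinder(h = 751, r = 40); translate([40, 40, 0]) cylinder(h = 751, r = 28); }


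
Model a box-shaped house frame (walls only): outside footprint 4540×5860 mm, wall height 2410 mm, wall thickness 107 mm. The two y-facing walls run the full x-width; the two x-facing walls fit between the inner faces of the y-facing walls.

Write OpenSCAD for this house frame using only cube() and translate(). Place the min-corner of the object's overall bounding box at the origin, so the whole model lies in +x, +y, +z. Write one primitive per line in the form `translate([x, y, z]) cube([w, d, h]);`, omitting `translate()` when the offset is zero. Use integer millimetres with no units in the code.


cube([4540, 107, 2410]);
translate([0, 5753, 0]) cube([4540, 107, 2410]);
translate([0, 107, 0]) cube([107, 5646, 2410]);
translate([4433, 107, 0]) cube([107, 5646, 2410]);


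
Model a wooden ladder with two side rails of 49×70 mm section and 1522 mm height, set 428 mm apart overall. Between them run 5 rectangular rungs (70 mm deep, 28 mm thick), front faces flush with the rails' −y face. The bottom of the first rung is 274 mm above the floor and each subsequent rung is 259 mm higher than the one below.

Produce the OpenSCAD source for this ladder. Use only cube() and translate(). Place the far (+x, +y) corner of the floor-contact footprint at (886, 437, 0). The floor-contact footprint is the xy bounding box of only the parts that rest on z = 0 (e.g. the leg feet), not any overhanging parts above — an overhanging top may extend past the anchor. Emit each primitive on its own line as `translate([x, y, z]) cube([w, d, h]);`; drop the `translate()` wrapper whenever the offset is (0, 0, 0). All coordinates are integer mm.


translate([458, 367, 0]) cube([49, 70, 1522]);
translate([837, 367, 0]) cube([49, 70, 1522]);
translate([507, 367, 274]) cube([330, 70, 28]);
translate([507, 367, 533]) cube([330, 70, 28]);
translate([507, 367, 792]) cube([330, 70, 28]);
translate([507, 367, 1051]) cube([330, 70, 28]);
translate([507, 367, 1310]) cube([330, 70, 28]);


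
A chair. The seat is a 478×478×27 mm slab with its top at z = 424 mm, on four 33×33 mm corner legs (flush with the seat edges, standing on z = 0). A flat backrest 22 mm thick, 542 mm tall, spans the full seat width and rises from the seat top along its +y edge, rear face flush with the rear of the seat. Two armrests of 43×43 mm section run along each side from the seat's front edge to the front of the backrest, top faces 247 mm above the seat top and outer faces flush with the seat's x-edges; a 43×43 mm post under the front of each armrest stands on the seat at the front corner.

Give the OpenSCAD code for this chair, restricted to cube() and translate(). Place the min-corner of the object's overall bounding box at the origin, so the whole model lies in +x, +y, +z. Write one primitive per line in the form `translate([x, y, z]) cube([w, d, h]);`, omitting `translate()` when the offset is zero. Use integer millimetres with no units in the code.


translate([0, 0, 397]) cube([478, 478, 27]);
cube([33, 33, 397]);
translate([445, 0, 0]) cube([33, 33, 397]);
translate([0, 445, 0]) cube([33, 33, 397]);
translate([445, 445, 0]) cube([33, 33, 397]);
translate([0, 456, 424]) cube([478, 22, 542]);
translate([0, 0, 628]) cube([43, 456, 43]);
translate([435, 0, 628]) cube([43, 456, 43]);
translate([0, 0, 424]) cube([43, 43, 204]);
translate([435, 0, 424]) cube([43, 43, 204]);


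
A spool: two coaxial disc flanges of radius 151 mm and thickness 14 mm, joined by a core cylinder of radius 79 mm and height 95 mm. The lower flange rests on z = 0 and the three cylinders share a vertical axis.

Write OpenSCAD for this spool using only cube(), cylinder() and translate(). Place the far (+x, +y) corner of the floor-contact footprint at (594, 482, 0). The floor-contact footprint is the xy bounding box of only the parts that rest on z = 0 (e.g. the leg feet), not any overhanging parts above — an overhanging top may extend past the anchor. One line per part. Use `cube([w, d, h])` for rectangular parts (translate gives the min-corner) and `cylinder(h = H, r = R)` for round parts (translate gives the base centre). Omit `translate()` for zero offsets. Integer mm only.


translate([443, 331, 0]) cylinder(h = 14, r = 151);
translate([443, 331, 14]) cylinder(h = 95, r = 79);
translate([443, 331, 109]) cylinder(h = 14, r = 151);


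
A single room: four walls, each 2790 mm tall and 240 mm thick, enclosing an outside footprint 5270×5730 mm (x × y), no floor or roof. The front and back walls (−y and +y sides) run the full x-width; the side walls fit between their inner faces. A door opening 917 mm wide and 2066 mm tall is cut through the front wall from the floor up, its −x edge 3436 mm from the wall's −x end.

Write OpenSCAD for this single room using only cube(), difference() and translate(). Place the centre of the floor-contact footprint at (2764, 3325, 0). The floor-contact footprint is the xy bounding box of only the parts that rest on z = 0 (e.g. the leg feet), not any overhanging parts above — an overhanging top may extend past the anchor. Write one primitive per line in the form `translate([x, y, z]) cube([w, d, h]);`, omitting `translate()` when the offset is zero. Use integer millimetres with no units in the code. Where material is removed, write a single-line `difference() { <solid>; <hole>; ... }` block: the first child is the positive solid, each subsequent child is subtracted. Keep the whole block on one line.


difference() { translate([129, 460, 0]) cube([5270, 240, 2790]); translate([3565, 460, 0]) cube([917, 240, 2066]); }
translate([129, 5950, 0]) cube([5270, 240, 2790]);
translate([129, 700, 0]) cube([240, 5250, 2790]);
translate([5159, 700, 0]) cube([240, 5250, 2790]);


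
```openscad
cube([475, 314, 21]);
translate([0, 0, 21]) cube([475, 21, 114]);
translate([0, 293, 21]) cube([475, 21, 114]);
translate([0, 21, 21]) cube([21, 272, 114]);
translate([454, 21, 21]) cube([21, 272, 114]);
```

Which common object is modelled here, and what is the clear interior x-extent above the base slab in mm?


An open box. The internal width is 433 mm.

A 475×314 base slab with four walls standing on it — an open box. The base is 475 mm wide and the walls are 21 mm thick, so the internal width is 475 − 2 × 21 = 433 mm.


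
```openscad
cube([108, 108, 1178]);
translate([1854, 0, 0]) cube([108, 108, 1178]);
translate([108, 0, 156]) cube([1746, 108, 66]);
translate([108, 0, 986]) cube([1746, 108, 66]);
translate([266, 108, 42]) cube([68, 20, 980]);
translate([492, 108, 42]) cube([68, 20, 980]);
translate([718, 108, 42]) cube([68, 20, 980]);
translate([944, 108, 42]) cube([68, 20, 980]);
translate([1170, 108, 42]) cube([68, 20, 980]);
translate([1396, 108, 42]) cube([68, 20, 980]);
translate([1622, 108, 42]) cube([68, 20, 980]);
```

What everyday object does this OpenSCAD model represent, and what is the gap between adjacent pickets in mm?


A fence section. The picket gap is 158 mm.

Two posts, two rails, 7 pickets — a fence section. Span 1746 mm holds 7 pickets of 68 mm with 8 equal gaps: ⌊(1746 − 7·68) / 8⌋ = 158 mm.


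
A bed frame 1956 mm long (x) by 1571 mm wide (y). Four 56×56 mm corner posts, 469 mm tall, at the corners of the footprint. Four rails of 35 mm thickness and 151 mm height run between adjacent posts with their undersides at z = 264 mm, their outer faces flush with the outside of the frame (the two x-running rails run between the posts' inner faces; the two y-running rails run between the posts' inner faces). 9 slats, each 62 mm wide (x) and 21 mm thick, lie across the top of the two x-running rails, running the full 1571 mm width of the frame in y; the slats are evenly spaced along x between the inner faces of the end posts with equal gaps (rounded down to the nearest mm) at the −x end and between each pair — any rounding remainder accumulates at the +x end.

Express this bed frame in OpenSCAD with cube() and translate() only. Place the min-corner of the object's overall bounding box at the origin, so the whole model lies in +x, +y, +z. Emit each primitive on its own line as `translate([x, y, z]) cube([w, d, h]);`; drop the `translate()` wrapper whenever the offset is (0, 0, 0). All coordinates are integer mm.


cube([56, 56, 469]);
translate([0, 1515, 0]) cube([56, 56, 469]);
translate([1900, 0, 0]) cube([56, 56, 469]);
translate([1900, 1515, 0]) cube([56, 56, 469]);
translate([56, 0, 264]) cube([1844, 35, 151]);
translate([56, 1536, 264]) cube([1844, 35, 151]);
translate([0, 56, 264]) cube([35, 1459, 151]);
translate([1921, 56, 264]) cube([35, 1459, 151]);
translate([184, 0, 415]) cube([62, 1571, 21]);
translate([374, 0, 415]) cube([62, 1571, 21]);
translate([564, 0, 415]) cube([62, 1571, 21]);
translate([754, 0, 415]) cube([62, 1571, 21]);
translate([944, 0, 415]) cube([62, 1571, 21]);
translate([1134, 0, 415]) cube([62, 1571, 21]);
translate([1324, 0, 415]) cube([62, 1571, 21]);
translate([1514, 0, 415]) cube([62, 1571, 21]);
translate([1704, 0, 415]) cube([62, 1571, 21]);


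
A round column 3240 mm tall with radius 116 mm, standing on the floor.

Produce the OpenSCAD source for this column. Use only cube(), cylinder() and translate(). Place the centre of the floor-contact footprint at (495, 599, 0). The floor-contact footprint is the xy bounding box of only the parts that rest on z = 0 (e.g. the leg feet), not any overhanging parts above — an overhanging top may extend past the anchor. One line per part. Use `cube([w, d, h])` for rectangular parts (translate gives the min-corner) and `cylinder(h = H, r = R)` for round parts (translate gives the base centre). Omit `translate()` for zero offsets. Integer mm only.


translate([495, 599, 0]) cylinder(h = 3240, r = 116);


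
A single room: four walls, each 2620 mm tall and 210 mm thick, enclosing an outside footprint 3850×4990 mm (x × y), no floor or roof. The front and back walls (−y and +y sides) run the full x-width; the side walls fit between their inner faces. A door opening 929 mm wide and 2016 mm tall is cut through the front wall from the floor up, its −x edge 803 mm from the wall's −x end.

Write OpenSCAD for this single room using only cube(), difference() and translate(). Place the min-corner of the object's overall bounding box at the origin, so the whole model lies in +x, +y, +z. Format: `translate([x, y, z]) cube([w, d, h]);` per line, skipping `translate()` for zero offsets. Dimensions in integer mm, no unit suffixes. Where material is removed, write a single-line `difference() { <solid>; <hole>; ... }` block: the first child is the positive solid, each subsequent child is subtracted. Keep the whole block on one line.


difference() { cube([3850, 210, 2620]); translate([803, 0, 0]) cube([929, 210, 2016]); }
translate([0, 4780, 0]) cube([3850, 210, 2620]);
translate([0, 210, 0]) cube([210, 4570, 2620]);
translate([3640, 210, 0]) cube([210, 4570, 2620]);


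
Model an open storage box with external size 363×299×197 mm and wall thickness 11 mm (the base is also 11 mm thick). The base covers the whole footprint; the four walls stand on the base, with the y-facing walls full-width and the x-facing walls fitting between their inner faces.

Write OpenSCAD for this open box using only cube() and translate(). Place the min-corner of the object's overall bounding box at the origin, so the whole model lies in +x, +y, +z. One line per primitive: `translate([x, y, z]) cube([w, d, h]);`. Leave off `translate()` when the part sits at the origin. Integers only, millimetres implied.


cube([363, 299, 11]);
translate([0, 0, 11]) cube([363, 11, 186]);
translate([0, 288, 11]) cube([363, 11, 186]);
translate([0, 11, 11]) cube([11, 277, 186]);
translate([352, 11, 11]) cube([11, 277, 186]);


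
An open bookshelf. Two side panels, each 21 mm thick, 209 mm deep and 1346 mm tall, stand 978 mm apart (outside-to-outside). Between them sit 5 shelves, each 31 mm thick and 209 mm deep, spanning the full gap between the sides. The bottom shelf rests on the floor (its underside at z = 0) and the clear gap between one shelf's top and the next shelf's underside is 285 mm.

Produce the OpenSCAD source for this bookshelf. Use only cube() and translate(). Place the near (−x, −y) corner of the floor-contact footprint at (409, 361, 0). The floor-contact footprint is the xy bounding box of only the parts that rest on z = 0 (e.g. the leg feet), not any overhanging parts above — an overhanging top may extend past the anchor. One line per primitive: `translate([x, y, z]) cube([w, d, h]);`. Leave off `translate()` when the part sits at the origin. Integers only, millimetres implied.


translate([409, 361, 0]) cube([21, 209, 1346]);
translate([1366, 361, 0]) cube([21, 209, 1346]);
translate([430, 361, 0]) cube([936, 209, 31]);
translate([430, 361, 316]) cube([936, 209, 31]);
translate([430, 361, 632]) cube([936, 209, 31]);
translate([430, 361, 948]) cube([936, 209, 31]);
translate([430, 361, 1264]) cube([936, 209, 31]);


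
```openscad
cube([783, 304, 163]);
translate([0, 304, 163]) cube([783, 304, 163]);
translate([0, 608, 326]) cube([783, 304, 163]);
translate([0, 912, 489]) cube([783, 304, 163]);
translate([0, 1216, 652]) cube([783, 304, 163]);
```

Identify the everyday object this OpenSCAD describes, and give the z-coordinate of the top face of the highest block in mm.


A staircase. The total rise is 815 mm.

5 identical blocks, each offset up and back from the previous — a staircase. Each step is 163 mm tall and there are 5 of them, so the total rise is 5 × 163 = 815 mm.


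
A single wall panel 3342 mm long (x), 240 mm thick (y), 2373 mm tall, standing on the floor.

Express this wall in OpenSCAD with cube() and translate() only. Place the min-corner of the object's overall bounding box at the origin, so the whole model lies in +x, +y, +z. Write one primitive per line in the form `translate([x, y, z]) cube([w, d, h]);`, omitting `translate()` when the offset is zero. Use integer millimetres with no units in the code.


cube([3342, 240, 2373]);


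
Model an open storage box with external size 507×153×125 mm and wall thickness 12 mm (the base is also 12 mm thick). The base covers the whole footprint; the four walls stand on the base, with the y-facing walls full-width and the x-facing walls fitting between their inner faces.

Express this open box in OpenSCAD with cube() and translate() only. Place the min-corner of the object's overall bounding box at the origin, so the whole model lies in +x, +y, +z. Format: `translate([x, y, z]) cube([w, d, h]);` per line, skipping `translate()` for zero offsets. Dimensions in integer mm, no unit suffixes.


cube([507, 153, 12]);
translate([0, 0, 12]) cube([507, 12, 113]);
translate([0, 141, 12]) cube([507, 12, 113]);
translate([0, 12, 12]) cube([12, 129, 113]);
translate([495, 12, 12]) cube([12, 129, 113]);


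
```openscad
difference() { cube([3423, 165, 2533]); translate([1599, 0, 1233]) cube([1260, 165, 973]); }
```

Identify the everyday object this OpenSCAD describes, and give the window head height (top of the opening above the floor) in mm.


A wall with a window opening. The window head height is 2206 mm.

A wall with a rectangular opening subtracted — a window. Sill at z = 1233, opening 973 mm tall, so the head is at 1233 + 973 = 2206 mm.


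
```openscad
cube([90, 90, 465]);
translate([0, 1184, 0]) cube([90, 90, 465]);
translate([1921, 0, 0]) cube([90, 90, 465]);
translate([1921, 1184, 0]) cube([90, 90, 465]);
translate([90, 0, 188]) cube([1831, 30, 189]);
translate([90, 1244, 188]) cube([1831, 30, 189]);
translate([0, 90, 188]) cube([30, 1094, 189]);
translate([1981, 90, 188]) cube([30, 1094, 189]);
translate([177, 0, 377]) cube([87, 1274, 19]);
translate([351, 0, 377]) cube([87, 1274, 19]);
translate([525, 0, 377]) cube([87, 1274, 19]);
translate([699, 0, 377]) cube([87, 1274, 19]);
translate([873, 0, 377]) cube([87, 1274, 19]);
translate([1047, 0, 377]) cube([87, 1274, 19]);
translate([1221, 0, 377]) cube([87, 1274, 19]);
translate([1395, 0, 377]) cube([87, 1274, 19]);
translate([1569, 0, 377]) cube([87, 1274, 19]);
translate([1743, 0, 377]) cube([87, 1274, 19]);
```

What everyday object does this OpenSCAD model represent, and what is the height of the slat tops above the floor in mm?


A bed frame. The slat-top height is 396 mm.

Four posts, four rails, and a row of slats — a bed frame. Slats sit on the rails at z = 188 + 189 = 377; with slat thickness 19, the top is 396 mm.


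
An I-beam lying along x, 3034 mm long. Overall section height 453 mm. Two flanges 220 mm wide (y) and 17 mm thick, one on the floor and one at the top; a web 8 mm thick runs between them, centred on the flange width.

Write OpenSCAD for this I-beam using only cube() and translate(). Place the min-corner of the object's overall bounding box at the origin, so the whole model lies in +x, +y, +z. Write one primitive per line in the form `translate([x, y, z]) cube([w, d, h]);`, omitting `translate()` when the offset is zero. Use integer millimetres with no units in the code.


cube([3034, 220, 17]);
translate([0, 106, 17]) cube([3034, 8, 419]);
translate([0, 0, 436]) cube([3034, 220, 17]);


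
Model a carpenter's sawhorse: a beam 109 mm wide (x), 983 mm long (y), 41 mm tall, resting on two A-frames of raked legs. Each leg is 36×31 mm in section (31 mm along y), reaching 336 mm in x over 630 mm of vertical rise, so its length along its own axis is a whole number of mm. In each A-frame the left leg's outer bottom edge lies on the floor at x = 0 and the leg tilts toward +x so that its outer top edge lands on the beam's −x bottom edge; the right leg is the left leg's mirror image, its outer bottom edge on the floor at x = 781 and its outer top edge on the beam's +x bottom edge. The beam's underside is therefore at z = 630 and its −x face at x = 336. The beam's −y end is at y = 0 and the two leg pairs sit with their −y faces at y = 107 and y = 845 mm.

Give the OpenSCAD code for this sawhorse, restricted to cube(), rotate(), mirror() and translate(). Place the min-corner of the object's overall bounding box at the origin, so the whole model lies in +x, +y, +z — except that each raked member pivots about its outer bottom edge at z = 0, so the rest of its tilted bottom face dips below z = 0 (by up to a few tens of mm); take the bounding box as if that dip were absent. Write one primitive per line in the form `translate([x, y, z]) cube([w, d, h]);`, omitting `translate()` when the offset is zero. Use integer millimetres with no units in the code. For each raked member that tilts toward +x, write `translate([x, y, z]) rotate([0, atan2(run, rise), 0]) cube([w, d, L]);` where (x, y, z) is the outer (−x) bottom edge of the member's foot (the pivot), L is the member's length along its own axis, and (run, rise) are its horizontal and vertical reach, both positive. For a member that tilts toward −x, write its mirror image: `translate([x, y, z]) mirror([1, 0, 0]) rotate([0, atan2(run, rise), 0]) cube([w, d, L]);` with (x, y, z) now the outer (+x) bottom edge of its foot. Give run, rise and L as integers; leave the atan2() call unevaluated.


translate([336, 0, 630]) cube([109, 983, 41]);
translate([0, 107, 0]) rotate([0, atan2(336, 630), 0]) cube([36, 31, 714]);
translate([781, 107, 0]) mirror([1, 0, 0]) rotate([0, atan2(336, 630), 0]) cube([36, 31, 714]);
translate([0, 845, 0]) rotate([0, atan2(336, 630), 0]) cube([36, 31, 714]);
translate([781, 845, 0]) mirror([1, 0, 0]) rotate([0, atan2(336, 630), 0]) cube([36, 31, 714]);


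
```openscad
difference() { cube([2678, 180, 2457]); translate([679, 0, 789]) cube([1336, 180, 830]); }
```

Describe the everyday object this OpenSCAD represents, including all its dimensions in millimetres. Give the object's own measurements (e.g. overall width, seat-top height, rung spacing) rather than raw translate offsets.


A wall 2678 mm long (x), 180 mm thick (y), 2457 mm tall, with a rectangular window opening cut through it. The opening is 1336 mm wide and 830 mm tall; its sill is at z = 789 mm and its near (−x) edge is 679 mm from the wall's −x end. The opening passes through the full wall thickness.


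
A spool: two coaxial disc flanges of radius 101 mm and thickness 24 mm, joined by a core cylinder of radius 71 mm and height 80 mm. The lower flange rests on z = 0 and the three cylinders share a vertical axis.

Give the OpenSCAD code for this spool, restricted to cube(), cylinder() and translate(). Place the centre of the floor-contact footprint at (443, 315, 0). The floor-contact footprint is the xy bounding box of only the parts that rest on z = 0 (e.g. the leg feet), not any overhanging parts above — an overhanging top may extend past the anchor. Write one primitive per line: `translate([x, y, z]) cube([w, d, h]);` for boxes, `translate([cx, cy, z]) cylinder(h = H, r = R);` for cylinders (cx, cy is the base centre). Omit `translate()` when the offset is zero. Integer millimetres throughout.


translate([443, 315, 0]) cylinder(h = 24, r = 101);
translate([443, 315, 24]) cylinder(h = 80, r = 71);
translate([443, 315, 104]) cylinder(h = 24, r = 101);


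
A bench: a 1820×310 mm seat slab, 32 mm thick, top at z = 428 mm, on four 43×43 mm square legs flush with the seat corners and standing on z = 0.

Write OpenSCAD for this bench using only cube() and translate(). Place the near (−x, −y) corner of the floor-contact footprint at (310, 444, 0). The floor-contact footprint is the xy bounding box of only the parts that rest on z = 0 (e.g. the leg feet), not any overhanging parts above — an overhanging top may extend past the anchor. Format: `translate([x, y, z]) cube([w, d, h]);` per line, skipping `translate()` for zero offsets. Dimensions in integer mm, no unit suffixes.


// leg_h = 428 − 32 = 396
translate([310, 444, 396]) cube([1820, 310, 32]);
translate([310, 444, 0]) cube([43, 43, 396]);
translate([310, 711, 0]) cube([43, 43, 396]);
translate([2087, 444, 0]) cube([43, 43, 396]);
translate([2087, 711, 0]) cube([43, 43, 396]);


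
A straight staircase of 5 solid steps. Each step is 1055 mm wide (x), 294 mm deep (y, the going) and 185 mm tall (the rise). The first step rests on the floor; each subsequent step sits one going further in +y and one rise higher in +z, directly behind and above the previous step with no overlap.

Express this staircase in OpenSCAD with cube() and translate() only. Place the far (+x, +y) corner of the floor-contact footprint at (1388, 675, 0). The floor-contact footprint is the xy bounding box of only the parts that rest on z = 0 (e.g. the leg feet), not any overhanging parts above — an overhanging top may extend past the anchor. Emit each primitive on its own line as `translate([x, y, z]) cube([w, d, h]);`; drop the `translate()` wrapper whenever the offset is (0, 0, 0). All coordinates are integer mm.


translate([333, 381, 0]) cube([1055, 294, 185]);
translate([333, 675, 185]) cube([1055, 294, 185]);
translate([333, 969, 370]) cube([1055, 294, 185]);
translate([333, 1263, 555]) cube([1055, 294, 185]);
translate([333, 1557, 740]) cube([1055, 294, 185]);


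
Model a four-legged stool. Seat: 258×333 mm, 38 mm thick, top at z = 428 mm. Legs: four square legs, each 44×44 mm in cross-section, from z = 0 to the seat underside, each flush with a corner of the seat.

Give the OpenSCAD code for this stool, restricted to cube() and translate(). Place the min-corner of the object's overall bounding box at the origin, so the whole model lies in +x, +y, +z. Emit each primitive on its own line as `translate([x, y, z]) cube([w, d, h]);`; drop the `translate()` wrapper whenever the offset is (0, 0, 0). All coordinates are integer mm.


translate([0, 0, 390]) cube([258, 333, 38]);
cube([44, 44, 390]);
translate([214, 0, 0]) cube([44, 44, 390]);
translate([0, 289, 0]) cube([44, 44, 390]);
translate([214, 289, 0]) cube([44, 44, 390]);
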